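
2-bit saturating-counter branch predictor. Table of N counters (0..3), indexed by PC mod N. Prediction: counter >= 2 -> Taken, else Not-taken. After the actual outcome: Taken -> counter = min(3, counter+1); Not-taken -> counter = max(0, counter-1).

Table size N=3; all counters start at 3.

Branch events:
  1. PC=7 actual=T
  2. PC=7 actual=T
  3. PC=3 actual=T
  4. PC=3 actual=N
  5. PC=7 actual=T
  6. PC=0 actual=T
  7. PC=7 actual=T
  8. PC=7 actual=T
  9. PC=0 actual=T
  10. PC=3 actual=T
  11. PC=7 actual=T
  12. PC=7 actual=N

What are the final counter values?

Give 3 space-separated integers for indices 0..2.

Ev 1: PC=7 idx=1 pred=T actual=T -> ctr[1]=3
Ev 2: PC=7 idx=1 pred=T actual=T -> ctr[1]=3
Ev 3: PC=3 idx=0 pred=T actual=T -> ctr[0]=3
Ev 4: PC=3 idx=0 pred=T actual=N -> ctr[0]=2
Ev 5: PC=7 idx=1 pred=T actual=T -> ctr[1]=3
Ev 6: PC=0 idx=0 pred=T actual=T -> ctr[0]=3
Ev 7: PC=7 idx=1 pred=T actual=T -> ctr[1]=3
Ev 8: PC=7 idx=1 pred=T actual=T -> ctr[1]=3
Ev 9: PC=0 idx=0 pred=T actual=T -> ctr[0]=3
Ev 10: PC=3 idx=0 pred=T actual=T -> ctr[0]=3
Ev 11: PC=7 idx=1 pred=T actual=T -> ctr[1]=3
Ev 12: PC=7 idx=1 pred=T actual=N -> ctr[1]=2

Answer: 3 2 3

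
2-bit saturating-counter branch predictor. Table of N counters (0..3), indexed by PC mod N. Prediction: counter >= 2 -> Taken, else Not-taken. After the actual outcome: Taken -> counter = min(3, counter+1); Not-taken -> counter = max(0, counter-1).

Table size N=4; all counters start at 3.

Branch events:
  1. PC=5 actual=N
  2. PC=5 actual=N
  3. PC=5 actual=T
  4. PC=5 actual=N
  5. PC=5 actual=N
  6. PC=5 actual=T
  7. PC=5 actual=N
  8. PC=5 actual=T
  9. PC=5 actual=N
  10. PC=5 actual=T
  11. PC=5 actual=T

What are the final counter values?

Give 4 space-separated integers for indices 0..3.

Ev 1: PC=5 idx=1 pred=T actual=N -> ctr[1]=2
Ev 2: PC=5 idx=1 pred=T actual=N -> ctr[1]=1
Ev 3: PC=5 idx=1 pred=N actual=T -> ctr[1]=2
Ev 4: PC=5 idx=1 pred=T actual=N -> ctr[1]=1
Ev 5: PC=5 idx=1 pred=N actual=N -> ctr[1]=0
Ev 6: PC=5 idx=1 pred=N actual=T -> ctr[1]=1
Ev 7: PC=5 idx=1 pred=N actual=N -> ctr[1]=0
Ev 8: PC=5 idx=1 pred=N actual=T -> ctr[1]=1
Ev 9: PC=5 idx=1 pred=N actual=N -> ctr[1]=0
Ev 10: PC=5 idx=1 pred=N actual=T -> ctr[1]=1
Ev 11: PC=5 idx=1 pred=N actual=T -> ctr[1]=2

Answer: 3 2 3 3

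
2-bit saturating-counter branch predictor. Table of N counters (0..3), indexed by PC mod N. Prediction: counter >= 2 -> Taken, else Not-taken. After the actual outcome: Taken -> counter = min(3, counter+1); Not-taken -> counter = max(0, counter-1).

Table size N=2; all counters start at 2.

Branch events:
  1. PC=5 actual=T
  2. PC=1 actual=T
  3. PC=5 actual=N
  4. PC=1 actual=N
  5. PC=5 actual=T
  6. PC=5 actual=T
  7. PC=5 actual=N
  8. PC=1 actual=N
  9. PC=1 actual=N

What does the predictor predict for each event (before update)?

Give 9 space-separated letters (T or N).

Ev 1: PC=5 idx=1 pred=T actual=T -> ctr[1]=3
Ev 2: PC=1 idx=1 pred=T actual=T -> ctr[1]=3
Ev 3: PC=5 idx=1 pred=T actual=N -> ctr[1]=2
Ev 4: PC=1 idx=1 pred=T actual=N -> ctr[1]=1
Ev 5: PC=5 idx=1 pred=N actual=T -> ctr[1]=2
Ev 6: PC=5 idx=1 pred=T actual=T -> ctr[1]=3
Ev 7: PC=5 idx=1 pred=T actual=N -> ctr[1]=2
Ev 8: PC=1 idx=1 pred=T actual=N -> ctr[1]=1
Ev 9: PC=1 idx=1 pred=N actual=N -> ctr[1]=0

Answer: T T T T N T T T N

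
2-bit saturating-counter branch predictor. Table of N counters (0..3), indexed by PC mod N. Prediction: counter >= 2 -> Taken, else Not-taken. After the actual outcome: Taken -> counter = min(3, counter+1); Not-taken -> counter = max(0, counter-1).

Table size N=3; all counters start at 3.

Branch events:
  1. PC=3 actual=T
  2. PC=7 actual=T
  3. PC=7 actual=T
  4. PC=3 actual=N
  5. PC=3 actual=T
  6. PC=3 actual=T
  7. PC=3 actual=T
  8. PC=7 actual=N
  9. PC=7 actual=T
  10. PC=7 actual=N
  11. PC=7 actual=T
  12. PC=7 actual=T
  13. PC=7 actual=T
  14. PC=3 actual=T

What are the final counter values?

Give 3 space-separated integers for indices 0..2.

Ev 1: PC=3 idx=0 pred=T actual=T -> ctr[0]=3
Ev 2: PC=7 idx=1 pred=T actual=T -> ctr[1]=3
Ev 3: PC=7 idx=1 pred=T actual=T -> ctr[1]=3
Ev 4: PC=3 idx=0 pred=T actual=N -> ctr[0]=2
Ev 5: PC=3 idx=0 pred=T actual=T -> ctr[0]=3
Ev 6: PC=3 idx=0 pred=T actual=T -> ctr[0]=3
Ev 7: PC=3 idx=0 pred=T actual=T -> ctr[0]=3
Ev 8: PC=7 idx=1 pred=T actual=N -> ctr[1]=2
Ev 9: PC=7 idx=1 pred=T actual=T -> ctr[1]=3
Ev 10: PC=7 idx=1 pred=T actual=N -> ctr[1]=2
Ev 11: PC=7 idx=1 pred=T actual=T -> ctr[1]=3
Ev 12: PC=7 idx=1 pred=T actual=T -> ctr[1]=3
Ev 13: PC=7 idx=1 pred=T actual=T -> ctr[1]=3
Ev 14: PC=3 idx=0 pred=T actual=T -> ctr[0]=3

Answer: 3 3 3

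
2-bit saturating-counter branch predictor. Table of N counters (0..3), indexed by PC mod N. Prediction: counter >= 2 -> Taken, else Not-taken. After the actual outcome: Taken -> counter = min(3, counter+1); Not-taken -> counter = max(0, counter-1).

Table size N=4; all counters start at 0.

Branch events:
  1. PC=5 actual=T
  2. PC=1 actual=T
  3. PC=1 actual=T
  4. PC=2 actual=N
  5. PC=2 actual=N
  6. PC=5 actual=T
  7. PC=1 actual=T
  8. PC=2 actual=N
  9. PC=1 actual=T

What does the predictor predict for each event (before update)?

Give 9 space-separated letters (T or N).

Ev 1: PC=5 idx=1 pred=N actual=T -> ctr[1]=1
Ev 2: PC=1 idx=1 pred=N actual=T -> ctr[1]=2
Ev 3: PC=1 idx=1 pred=T actual=T -> ctr[1]=3
Ev 4: PC=2 idx=2 pred=N actual=N -> ctr[2]=0
Ev 5: PC=2 idx=2 pred=N actual=N -> ctr[2]=0
Ev 6: PC=5 idx=1 pred=T actual=T -> ctr[1]=3
Ev 7: PC=1 idx=1 pred=T actual=T -> ctr[1]=3
Ev 8: PC=2 idx=2 pred=N actual=N -> ctr[2]=0
Ev 9: PC=1 idx=1 pred=T actual=T -> ctr[1]=3

Answer: N N T N N T T N T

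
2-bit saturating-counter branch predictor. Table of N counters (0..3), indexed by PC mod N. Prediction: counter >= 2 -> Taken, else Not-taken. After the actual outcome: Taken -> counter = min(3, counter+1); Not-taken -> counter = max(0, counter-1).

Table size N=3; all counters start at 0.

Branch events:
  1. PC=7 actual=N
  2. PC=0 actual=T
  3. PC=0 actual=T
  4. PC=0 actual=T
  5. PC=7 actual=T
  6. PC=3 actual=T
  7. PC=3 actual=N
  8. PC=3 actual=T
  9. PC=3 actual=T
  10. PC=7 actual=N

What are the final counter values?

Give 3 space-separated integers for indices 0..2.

Ev 1: PC=7 idx=1 pred=N actual=N -> ctr[1]=0
Ev 2: PC=0 idx=0 pred=N actual=T -> ctr[0]=1
Ev 3: PC=0 idx=0 pred=N actual=T -> ctr[0]=2
Ev 4: PC=0 idx=0 pred=T actual=T -> ctr[0]=3
Ev 5: PC=7 idx=1 pred=N actual=T -> ctr[1]=1
Ev 6: PC=3 idx=0 pred=T actual=T -> ctr[0]=3
Ev 7: PC=3 idx=0 pred=T actual=N -> ctr[0]=2
Ev 8: PC=3 idx=0 pred=T actual=T -> ctr[0]=3
Ev 9: PC=3 idx=0 pred=T actual=T -> ctr[0]=3
Ev 10: PC=7 idx=1 pred=N actual=N -> ctr[1]=0

Answer: 3 0 0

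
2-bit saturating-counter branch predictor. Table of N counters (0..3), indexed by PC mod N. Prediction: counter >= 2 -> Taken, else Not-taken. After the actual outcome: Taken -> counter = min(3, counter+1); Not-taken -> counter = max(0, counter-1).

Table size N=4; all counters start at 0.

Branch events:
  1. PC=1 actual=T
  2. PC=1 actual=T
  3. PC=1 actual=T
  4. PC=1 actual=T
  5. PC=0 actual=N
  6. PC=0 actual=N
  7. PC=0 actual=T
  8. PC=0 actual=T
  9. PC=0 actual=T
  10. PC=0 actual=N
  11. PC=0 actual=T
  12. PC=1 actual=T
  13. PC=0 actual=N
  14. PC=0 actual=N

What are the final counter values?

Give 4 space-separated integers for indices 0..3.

Answer: 1 3 0 0

Derivation:
Ev 1: PC=1 idx=1 pred=N actual=T -> ctr[1]=1
Ev 2: PC=1 idx=1 pred=N actual=T -> ctr[1]=2
Ev 3: PC=1 idx=1 pred=T actual=T -> ctr[1]=3
Ev 4: PC=1 idx=1 pred=T actual=T -> ctr[1]=3
Ev 5: PC=0 idx=0 pred=N actual=N -> ctr[0]=0
Ev 6: PC=0 idx=0 pred=N actual=N -> ctr[0]=0
Ev 7: PC=0 idx=0 pred=N actual=T -> ctr[0]=1
Ev 8: PC=0 idx=0 pred=N actual=T -> ctr[0]=2
Ev 9: PC=0 idx=0 pred=T actual=T -> ctr[0]=3
Ev 10: PC=0 idx=0 pred=T actual=N -> ctr[0]=2
Ev 11: PC=0 idx=0 pred=T actual=T -> ctr[0]=3
Ev 12: PC=1 idx=1 pred=T actual=T -> ctr[1]=3
Ev 13: PC=0 idx=0 pred=T actual=N -> ctr[0]=2
Ev 14: PC=0 idx=0 pred=T actual=N -> ctr[0]=1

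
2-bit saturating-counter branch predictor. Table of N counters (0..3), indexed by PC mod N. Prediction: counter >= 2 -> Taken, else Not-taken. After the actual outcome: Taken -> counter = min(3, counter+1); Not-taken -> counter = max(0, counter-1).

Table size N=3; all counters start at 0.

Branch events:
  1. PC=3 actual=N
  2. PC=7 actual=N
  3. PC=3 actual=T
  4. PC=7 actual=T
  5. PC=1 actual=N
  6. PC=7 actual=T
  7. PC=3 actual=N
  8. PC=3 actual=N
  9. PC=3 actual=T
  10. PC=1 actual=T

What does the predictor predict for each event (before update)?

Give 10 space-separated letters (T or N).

Answer: N N N N N N N N N N

Derivation:
Ev 1: PC=3 idx=0 pred=N actual=N -> ctr[0]=0
Ev 2: PC=7 idx=1 pred=N actual=N -> ctr[1]=0
Ev 3: PC=3 idx=0 pred=N actual=T -> ctr[0]=1
Ev 4: PC=7 idx=1 pred=N actual=T -> ctr[1]=1
Ev 5: PC=1 idx=1 pred=N actual=N -> ctr[1]=0
Ev 6: PC=7 idx=1 pred=N actual=T -> ctr[1]=1
Ev 7: PC=3 idx=0 pred=N actual=N -> ctr[0]=0
Ev 8: PC=3 idx=0 pred=N actual=N -> ctr[0]=0
Ev 9: PC=3 idx=0 pred=N actual=T -> ctr[0]=1
Ev 10: PC=1 idx=1 pred=N actual=T -> ctr[1]=2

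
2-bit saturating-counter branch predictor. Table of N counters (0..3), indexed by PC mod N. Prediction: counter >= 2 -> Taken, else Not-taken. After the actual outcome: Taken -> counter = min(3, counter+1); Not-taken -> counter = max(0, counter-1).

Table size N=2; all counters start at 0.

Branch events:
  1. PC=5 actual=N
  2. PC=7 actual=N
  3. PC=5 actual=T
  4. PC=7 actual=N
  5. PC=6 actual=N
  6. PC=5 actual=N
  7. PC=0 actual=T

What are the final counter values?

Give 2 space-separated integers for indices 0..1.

Answer: 1 0

Derivation:
Ev 1: PC=5 idx=1 pred=N actual=N -> ctr[1]=0
Ev 2: PC=7 idx=1 pred=N actual=N -> ctr[1]=0
Ev 3: PC=5 idx=1 pred=N actual=T -> ctr[1]=1
Ev 4: PC=7 idx=1 pred=N actual=N -> ctr[1]=0
Ev 5: PC=6 idx=0 pred=N actual=N -> ctr[0]=0
Ev 6: PC=5 idx=1 pred=N actual=N -> ctr[1]=0
Ev 7: PC=0 idx=0 pred=N actual=T -> ctr[0]=1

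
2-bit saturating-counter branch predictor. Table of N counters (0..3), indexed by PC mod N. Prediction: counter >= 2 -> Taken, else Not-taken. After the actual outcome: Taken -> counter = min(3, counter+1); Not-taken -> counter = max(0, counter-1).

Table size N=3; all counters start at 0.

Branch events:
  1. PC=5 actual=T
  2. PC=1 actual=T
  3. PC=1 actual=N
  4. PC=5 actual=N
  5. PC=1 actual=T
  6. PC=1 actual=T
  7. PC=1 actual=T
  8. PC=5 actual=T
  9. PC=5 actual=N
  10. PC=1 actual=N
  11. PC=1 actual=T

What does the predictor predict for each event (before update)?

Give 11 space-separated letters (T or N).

Ev 1: PC=5 idx=2 pred=N actual=T -> ctr[2]=1
Ev 2: PC=1 idx=1 pred=N actual=T -> ctr[1]=1
Ev 3: PC=1 idx=1 pred=N actual=N -> ctr[1]=0
Ev 4: PC=5 idx=2 pred=N actual=N -> ctr[2]=0
Ev 5: PC=1 idx=1 pred=N actual=T -> ctr[1]=1
Ev 6: PC=1 idx=1 pred=N actual=T -> ctr[1]=2
Ev 7: PC=1 idx=1 pred=T actual=T -> ctr[1]=3
Ev 8: PC=5 idx=2 pred=N actual=T -> ctr[2]=1
Ev 9: PC=5 idx=2 pred=N actual=N -> ctr[2]=0
Ev 10: PC=1 idx=1 pred=T actual=N -> ctr[1]=2
Ev 11: PC=1 idx=1 pred=T actual=T -> ctr[1]=3

Answer: N N N N N N T N N T T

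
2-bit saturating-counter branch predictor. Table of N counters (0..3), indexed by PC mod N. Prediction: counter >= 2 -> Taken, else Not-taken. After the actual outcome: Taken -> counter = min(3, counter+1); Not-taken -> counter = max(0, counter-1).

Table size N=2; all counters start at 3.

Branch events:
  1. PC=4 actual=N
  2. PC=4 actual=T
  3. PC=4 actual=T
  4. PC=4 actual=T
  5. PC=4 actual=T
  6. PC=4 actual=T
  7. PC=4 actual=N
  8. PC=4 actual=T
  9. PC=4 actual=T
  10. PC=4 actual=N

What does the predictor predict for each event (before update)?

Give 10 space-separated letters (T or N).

Ev 1: PC=4 idx=0 pred=T actual=N -> ctr[0]=2
Ev 2: PC=4 idx=0 pred=T actual=T -> ctr[0]=3
Ev 3: PC=4 idx=0 pred=T actual=T -> ctr[0]=3
Ev 4: PC=4 idx=0 pred=T actual=T -> ctr[0]=3
Ev 5: PC=4 idx=0 pred=T actual=T -> ctr[0]=3
Ev 6: PC=4 idx=0 pred=T actual=T -> ctr[0]=3
Ev 7: PC=4 idx=0 pred=T actual=N -> ctr[0]=2
Ev 8: PC=4 idx=0 pred=T actual=T -> ctr[0]=3
Ev 9: PC=4 idx=0 pred=T actual=T -> ctr[0]=3
Ev 10: PC=4 idx=0 pred=T actual=N -> ctr[0]=2

Answer: T T T T T T T T T T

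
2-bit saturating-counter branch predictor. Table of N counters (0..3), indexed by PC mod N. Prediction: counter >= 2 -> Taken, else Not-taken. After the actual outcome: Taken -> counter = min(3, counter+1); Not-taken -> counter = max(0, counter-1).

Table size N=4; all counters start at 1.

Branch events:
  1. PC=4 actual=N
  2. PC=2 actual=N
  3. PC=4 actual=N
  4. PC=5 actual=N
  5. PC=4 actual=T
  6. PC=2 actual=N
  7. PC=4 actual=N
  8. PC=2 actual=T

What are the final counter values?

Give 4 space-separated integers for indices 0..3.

Answer: 0 0 1 1

Derivation:
Ev 1: PC=4 idx=0 pred=N actual=N -> ctr[0]=0
Ev 2: PC=2 idx=2 pred=N actual=N -> ctr[2]=0
Ev 3: PC=4 idx=0 pred=N actual=N -> ctr[0]=0
Ev 4: PC=5 idx=1 pred=N actual=N -> ctr[1]=0
Ev 5: PC=4 idx=0 pred=N actual=T -> ctr[0]=1
Ev 6: PC=2 idx=2 pred=N actual=N -> ctr[2]=0
Ev 7: PC=4 idx=0 pred=N actual=N -> ctr[0]=0
Ev 8: PC=2 idx=2 pred=N actual=T -> ctr[2]=1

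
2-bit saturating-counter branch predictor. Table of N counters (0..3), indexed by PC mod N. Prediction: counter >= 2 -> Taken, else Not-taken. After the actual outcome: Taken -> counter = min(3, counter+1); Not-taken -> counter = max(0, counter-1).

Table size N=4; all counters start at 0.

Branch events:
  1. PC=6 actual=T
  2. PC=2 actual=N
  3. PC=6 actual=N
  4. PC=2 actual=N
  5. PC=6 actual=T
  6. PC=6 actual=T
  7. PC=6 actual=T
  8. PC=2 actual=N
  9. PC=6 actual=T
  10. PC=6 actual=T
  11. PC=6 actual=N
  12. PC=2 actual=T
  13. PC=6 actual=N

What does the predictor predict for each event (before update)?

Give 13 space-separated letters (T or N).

Ev 1: PC=6 idx=2 pred=N actual=T -> ctr[2]=1
Ev 2: PC=2 idx=2 pred=N actual=N -> ctr[2]=0
Ev 3: PC=6 idx=2 pred=N actual=N -> ctr[2]=0
Ev 4: PC=2 idx=2 pred=N actual=N -> ctr[2]=0
Ev 5: PC=6 idx=2 pred=N actual=T -> ctr[2]=1
Ev 6: PC=6 idx=2 pred=N actual=T -> ctr[2]=2
Ev 7: PC=6 idx=2 pred=T actual=T -> ctr[2]=3
Ev 8: PC=2 idx=2 pred=T actual=N -> ctr[2]=2
Ev 9: PC=6 idx=2 pred=T actual=T -> ctr[2]=3
Ev 10: PC=6 idx=2 pred=T actual=T -> ctr[2]=3
Ev 11: PC=6 idx=2 pred=T actual=N -> ctr[2]=2
Ev 12: PC=2 idx=2 pred=T actual=T -> ctr[2]=3
Ev 13: PC=6 idx=2 pred=T actual=N -> ctr[2]=2

Answer: N N N N N N T T T T T T T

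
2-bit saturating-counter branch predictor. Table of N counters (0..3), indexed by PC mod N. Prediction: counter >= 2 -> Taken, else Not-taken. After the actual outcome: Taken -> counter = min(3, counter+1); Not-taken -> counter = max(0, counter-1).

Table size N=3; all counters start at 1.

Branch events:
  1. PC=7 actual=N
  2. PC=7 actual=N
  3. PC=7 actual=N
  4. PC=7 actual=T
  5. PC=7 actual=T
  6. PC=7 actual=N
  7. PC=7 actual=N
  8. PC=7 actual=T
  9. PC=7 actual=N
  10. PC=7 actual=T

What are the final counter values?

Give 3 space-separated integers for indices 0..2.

Answer: 1 1 1

Derivation:
Ev 1: PC=7 idx=1 pred=N actual=N -> ctr[1]=0
Ev 2: PC=7 idx=1 pred=N actual=N -> ctr[1]=0
Ev 3: PC=7 idx=1 pred=N actual=N -> ctr[1]=0
Ev 4: PC=7 idx=1 pred=N actual=T -> ctr[1]=1
Ev 5: PC=7 idx=1 pred=N actual=T -> ctr[1]=2
Ev 6: PC=7 idx=1 pred=T actual=N -> ctr[1]=1
Ev 7: PC=7 idx=1 pred=N actual=N -> ctr[1]=0
Ev 8: PC=7 idx=1 pred=N actual=T -> ctr[1]=1
Ev 9: PC=7 idx=1 pred=N actual=N -> ctr[1]=0
Ev 10: PC=7 idx=1 pred=N actual=T -> ctr[1]=1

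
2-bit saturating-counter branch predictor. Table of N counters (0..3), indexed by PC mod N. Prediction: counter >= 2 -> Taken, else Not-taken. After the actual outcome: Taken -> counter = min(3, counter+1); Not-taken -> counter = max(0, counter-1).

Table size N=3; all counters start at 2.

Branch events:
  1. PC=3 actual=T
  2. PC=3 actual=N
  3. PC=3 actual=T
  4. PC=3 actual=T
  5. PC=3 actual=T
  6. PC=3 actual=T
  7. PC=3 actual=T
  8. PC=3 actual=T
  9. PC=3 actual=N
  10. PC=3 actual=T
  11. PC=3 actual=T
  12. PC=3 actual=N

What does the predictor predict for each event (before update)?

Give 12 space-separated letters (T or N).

Ev 1: PC=3 idx=0 pred=T actual=T -> ctr[0]=3
Ev 2: PC=3 idx=0 pred=T actual=N -> ctr[0]=2
Ev 3: PC=3 idx=0 pred=T actual=T -> ctr[0]=3
Ev 4: PC=3 idx=0 pred=T actual=T -> ctr[0]=3
Ev 5: PC=3 idx=0 pred=T actual=T -> ctr[0]=3
Ev 6: PC=3 idx=0 pred=T actual=T -> ctr[0]=3
Ev 7: PC=3 idx=0 pred=T actual=T -> ctr[0]=3
Ev 8: PC=3 idx=0 pred=T actual=T -> ctr[0]=3
Ev 9: PC=3 idx=0 pred=T actual=N -> ctr[0]=2
Ev 10: PC=3 idx=0 pred=T actual=T -> ctr[0]=3
Ev 11: PC=3 idx=0 pred=T actual=T -> ctr[0]=3
Ev 12: PC=3 idx=0 pred=T actual=N -> ctr[0]=2

Answer: T T T T T T T T T T T T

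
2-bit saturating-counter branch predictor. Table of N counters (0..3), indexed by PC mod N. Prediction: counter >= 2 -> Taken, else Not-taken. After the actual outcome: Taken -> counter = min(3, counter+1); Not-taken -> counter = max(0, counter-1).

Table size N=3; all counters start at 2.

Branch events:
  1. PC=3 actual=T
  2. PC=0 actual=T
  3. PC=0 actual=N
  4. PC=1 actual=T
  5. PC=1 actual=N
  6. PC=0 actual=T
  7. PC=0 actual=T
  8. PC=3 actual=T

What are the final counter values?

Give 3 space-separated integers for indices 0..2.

Answer: 3 2 2

Derivation:
Ev 1: PC=3 idx=0 pred=T actual=T -> ctr[0]=3
Ev 2: PC=0 idx=0 pred=T actual=T -> ctr[0]=3
Ev 3: PC=0 idx=0 pred=T actual=N -> ctr[0]=2
Ev 4: PC=1 idx=1 pred=T actual=T -> ctr[1]=3
Ev 5: PC=1 idx=1 pred=T actual=N -> ctr[1]=2
Ev 6: PC=0 idx=0 pred=T actual=T -> ctr[0]=3
Ev 7: PC=0 idx=0 pred=T actual=T -> ctr[0]=3
Ev 8: PC=3 idx=0 pred=T actual=T -> ctr[0]=3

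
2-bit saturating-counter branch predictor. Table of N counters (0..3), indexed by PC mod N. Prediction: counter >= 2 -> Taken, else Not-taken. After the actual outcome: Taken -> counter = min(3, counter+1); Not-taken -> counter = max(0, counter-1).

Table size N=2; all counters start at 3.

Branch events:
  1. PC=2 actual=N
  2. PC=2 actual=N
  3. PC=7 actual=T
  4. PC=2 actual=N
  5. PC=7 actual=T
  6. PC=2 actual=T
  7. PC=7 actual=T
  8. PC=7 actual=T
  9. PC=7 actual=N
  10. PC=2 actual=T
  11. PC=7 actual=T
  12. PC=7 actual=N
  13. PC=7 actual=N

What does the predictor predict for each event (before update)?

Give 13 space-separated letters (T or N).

Answer: T T T N T N T T T N T T T

Derivation:
Ev 1: PC=2 idx=0 pred=T actual=N -> ctr[0]=2
Ev 2: PC=2 idx=0 pred=T actual=N -> ctr[0]=1
Ev 3: PC=7 idx=1 pred=T actual=T -> ctr[1]=3
Ev 4: PC=2 idx=0 pred=N actual=N -> ctr[0]=0
Ev 5: PC=7 idx=1 pred=T actual=T -> ctr[1]=3
Ev 6: PC=2 idx=0 pred=N actual=T -> ctr[0]=1
Ev 7: PC=7 idx=1 pred=T actual=T -> ctr[1]=3
Ev 8: PC=7 idx=1 pred=T actual=T -> ctr[1]=3
Ev 9: PC=7 idx=1 pred=T actual=N -> ctr[1]=2
Ev 10: PC=2 idx=0 pred=N actual=T -> ctr[0]=2
Ev 11: PC=7 idx=1 pred=T actual=T -> ctr[1]=3
Ev 12: PC=7 idx=1 pred=T actual=N -> ctr[1]=2
Ev 13: PC=7 idx=1 pred=T actual=N -> ctr[1]=1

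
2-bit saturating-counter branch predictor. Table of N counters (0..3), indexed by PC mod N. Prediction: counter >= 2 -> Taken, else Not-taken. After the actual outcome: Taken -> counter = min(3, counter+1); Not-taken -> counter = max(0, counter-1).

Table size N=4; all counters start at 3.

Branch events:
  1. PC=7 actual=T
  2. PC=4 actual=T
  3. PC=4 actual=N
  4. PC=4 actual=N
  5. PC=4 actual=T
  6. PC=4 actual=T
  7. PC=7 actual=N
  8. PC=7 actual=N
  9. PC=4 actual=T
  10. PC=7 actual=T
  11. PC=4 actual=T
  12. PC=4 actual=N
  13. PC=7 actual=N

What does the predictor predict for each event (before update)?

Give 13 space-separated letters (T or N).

Answer: T T T T N T T T T N T T T

Derivation:
Ev 1: PC=7 idx=3 pred=T actual=T -> ctr[3]=3
Ev 2: PC=4 idx=0 pred=T actual=T -> ctr[0]=3
Ev 3: PC=4 idx=0 pred=T actual=N -> ctr[0]=2
Ev 4: PC=4 idx=0 pred=T actual=N -> ctr[0]=1
Ev 5: PC=4 idx=0 pred=N actual=T -> ctr[0]=2
Ev 6: PC=4 idx=0 pred=T actual=T -> ctr[0]=3
Ev 7: PC=7 idx=3 pred=T actual=N -> ctr[3]=2
Ev 8: PC=7 idx=3 pred=T actual=N -> ctr[3]=1
Ev 9: PC=4 idx=0 pred=T actual=T -> ctr[0]=3
Ev 10: PC=7 idx=3 pred=N actual=T -> ctr[3]=2
Ev 11: PC=4 idx=0 pred=T actual=T -> ctr[0]=3
Ev 12: PC=4 idx=0 pred=T actual=N -> ctr[0]=2
Ev 13: PC=7 idx=3 pred=T actual=N -> ctr[3]=1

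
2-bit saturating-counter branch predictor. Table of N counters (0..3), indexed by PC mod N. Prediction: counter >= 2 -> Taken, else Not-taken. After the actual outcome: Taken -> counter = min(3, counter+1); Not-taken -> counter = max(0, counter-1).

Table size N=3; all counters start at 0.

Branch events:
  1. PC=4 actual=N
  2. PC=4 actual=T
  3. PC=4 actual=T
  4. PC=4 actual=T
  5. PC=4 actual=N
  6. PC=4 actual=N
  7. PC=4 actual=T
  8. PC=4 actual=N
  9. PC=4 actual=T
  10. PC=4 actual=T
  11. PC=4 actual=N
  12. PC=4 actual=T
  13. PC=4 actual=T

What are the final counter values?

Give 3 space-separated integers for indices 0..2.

Ev 1: PC=4 idx=1 pred=N actual=N -> ctr[1]=0
Ev 2: PC=4 idx=1 pred=N actual=T -> ctr[1]=1
Ev 3: PC=4 idx=1 pred=N actual=T -> ctr[1]=2
Ev 4: PC=4 idx=1 pred=T actual=T -> ctr[1]=3
Ev 5: PC=4 idx=1 pred=T actual=N -> ctr[1]=2
Ev 6: PC=4 idx=1 pred=T actual=N -> ctr[1]=1
Ev 7: PC=4 idx=1 pred=N actual=T -> ctr[1]=2
Ev 8: PC=4 idx=1 pred=T actual=N -> ctr[1]=1
Ev 9: PC=4 idx=1 pred=N actual=T -> ctr[1]=2
Ev 10: PC=4 idx=1 pred=T actual=T -> ctr[1]=3
Ev 11: PC=4 idx=1 pred=T actual=N -> ctr[1]=2
Ev 12: PC=4 idx=1 pred=T actual=T -> ctr[1]=3
Ev 13: PC=4 idx=1 pred=T actual=T -> ctr[1]=3

Answer: 0 3 0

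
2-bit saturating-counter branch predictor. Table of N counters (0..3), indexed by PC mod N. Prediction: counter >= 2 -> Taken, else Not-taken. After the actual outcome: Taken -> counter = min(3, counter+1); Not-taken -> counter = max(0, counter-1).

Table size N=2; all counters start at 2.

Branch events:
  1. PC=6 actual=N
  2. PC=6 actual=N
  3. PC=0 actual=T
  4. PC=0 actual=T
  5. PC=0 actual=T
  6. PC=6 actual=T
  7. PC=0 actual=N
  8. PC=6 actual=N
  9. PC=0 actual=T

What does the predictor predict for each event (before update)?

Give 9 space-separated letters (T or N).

Ev 1: PC=6 idx=0 pred=T actual=N -> ctr[0]=1
Ev 2: PC=6 idx=0 pred=N actual=N -> ctr[0]=0
Ev 3: PC=0 idx=0 pred=N actual=T -> ctr[0]=1
Ev 4: PC=0 idx=0 pred=N actual=T -> ctr[0]=2
Ev 5: PC=0 idx=0 pred=T actual=T -> ctr[0]=3
Ev 6: PC=6 idx=0 pred=T actual=T -> ctr[0]=3
Ev 7: PC=0 idx=0 pred=T actual=N -> ctr[0]=2
Ev 8: PC=6 idx=0 pred=T actual=N -> ctr[0]=1
Ev 9: PC=0 idx=0 pred=N actual=T -> ctr[0]=2

Answer: T N N N T T T T N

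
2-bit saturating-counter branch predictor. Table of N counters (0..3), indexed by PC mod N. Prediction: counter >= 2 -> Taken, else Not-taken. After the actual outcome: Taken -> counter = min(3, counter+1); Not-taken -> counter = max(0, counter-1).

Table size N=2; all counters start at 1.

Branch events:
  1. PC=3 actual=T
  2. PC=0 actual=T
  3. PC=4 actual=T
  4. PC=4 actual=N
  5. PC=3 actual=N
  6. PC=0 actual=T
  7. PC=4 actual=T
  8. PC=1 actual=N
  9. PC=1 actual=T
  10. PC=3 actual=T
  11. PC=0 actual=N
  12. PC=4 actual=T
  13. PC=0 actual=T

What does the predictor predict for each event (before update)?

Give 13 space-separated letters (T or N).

Ev 1: PC=3 idx=1 pred=N actual=T -> ctr[1]=2
Ev 2: PC=0 idx=0 pred=N actual=T -> ctr[0]=2
Ev 3: PC=4 idx=0 pred=T actual=T -> ctr[0]=3
Ev 4: PC=4 idx=0 pred=T actual=N -> ctr[0]=2
Ev 5: PC=3 idx=1 pred=T actual=N -> ctr[1]=1
Ev 6: PC=0 idx=0 pred=T actual=T -> ctr[0]=3
Ev 7: PC=4 idx=0 pred=T actual=T -> ctr[0]=3
Ev 8: PC=1 idx=1 pred=N actual=N -> ctr[1]=0
Ev 9: PC=1 idx=1 pred=N actual=T -> ctr[1]=1
Ev 10: PC=3 idx=1 pred=N actual=T -> ctr[1]=2
Ev 11: PC=0 idx=0 pred=T actual=N -> ctr[0]=2
Ev 12: PC=4 idx=0 pred=T actual=T -> ctr[0]=3
Ev 13: PC=0 idx=0 pred=T actual=T -> ctr[0]=3

Answer: N N T T T T T N N N T T T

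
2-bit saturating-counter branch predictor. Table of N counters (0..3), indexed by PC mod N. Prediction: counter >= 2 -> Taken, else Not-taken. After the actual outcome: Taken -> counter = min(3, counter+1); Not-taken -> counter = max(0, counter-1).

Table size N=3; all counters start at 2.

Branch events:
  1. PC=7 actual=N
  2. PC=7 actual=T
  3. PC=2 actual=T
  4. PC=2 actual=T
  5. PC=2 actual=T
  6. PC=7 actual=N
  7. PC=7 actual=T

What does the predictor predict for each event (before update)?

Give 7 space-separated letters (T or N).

Answer: T N T T T T N

Derivation:
Ev 1: PC=7 idx=1 pred=T actual=N -> ctr[1]=1
Ev 2: PC=7 idx=1 pred=N actual=T -> ctr[1]=2
Ev 3: PC=2 idx=2 pred=T actual=T -> ctr[2]=3
Ev 4: PC=2 idx=2 pred=T actual=T -> ctr[2]=3
Ev 5: PC=2 idx=2 pred=T actual=T -> ctr[2]=3
Ev 6: PC=7 idx=1 pred=T actual=N -> ctr[1]=1
Ev 7: PC=7 idx=1 pred=N actual=T -> ctr[1]=2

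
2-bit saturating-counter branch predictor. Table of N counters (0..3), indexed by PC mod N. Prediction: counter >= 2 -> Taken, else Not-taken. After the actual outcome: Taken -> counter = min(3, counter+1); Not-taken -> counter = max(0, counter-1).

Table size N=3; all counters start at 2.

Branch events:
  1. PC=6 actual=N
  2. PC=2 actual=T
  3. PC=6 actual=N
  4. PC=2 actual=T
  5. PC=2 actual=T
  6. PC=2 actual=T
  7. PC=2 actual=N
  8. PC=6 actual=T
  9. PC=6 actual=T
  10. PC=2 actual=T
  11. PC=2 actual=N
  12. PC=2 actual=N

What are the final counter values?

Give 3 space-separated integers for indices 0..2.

Ev 1: PC=6 idx=0 pred=T actual=N -> ctr[0]=1
Ev 2: PC=2 idx=2 pred=T actual=T -> ctr[2]=3
Ev 3: PC=6 idx=0 pred=N actual=N -> ctr[0]=0
Ev 4: PC=2 idx=2 pred=T actual=T -> ctr[2]=3
Ev 5: PC=2 idx=2 pred=T actual=T -> ctr[2]=3
Ev 6: PC=2 idx=2 pred=T actual=T -> ctr[2]=3
Ev 7: PC=2 idx=2 pred=T actual=N -> ctr[2]=2
Ev 8: PC=6 idx=0 pred=N actual=T -> ctr[0]=1
Ev 9: PC=6 idx=0 pred=N actual=T -> ctr[0]=2
Ev 10: PC=2 idx=2 pred=T actual=T -> ctr[2]=3
Ev 11: PC=2 idx=2 pred=T actual=N -> ctr[2]=2
Ev 12: PC=2 idx=2 pred=T actual=N -> ctr[2]=1

Answer: 2 2 1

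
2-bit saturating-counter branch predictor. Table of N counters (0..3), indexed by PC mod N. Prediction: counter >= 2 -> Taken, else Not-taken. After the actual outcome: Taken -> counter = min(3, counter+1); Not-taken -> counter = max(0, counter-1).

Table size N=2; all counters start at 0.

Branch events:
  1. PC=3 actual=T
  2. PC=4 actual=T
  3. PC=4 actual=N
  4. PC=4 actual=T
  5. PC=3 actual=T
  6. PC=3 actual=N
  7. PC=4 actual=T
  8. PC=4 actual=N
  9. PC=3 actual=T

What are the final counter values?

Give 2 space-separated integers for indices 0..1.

Answer: 1 2

Derivation:
Ev 1: PC=3 idx=1 pred=N actual=T -> ctr[1]=1
Ev 2: PC=4 idx=0 pred=N actual=T -> ctr[0]=1
Ev 3: PC=4 idx=0 pred=N actual=N -> ctr[0]=0
Ev 4: PC=4 idx=0 pred=N actual=T -> ctr[0]=1
Ev 5: PC=3 idx=1 pred=N actual=T -> ctr[1]=2
Ev 6: PC=3 idx=1 pred=T actual=N -> ctr[1]=1
Ev 7: PC=4 idx=0 pred=N actual=T -> ctr[0]=2
Ev 8: PC=4 idx=0 pred=T actual=N -> ctr[0]=1
Ev 9: PC=3 idx=1 pred=N actual=T -> ctr[1]=2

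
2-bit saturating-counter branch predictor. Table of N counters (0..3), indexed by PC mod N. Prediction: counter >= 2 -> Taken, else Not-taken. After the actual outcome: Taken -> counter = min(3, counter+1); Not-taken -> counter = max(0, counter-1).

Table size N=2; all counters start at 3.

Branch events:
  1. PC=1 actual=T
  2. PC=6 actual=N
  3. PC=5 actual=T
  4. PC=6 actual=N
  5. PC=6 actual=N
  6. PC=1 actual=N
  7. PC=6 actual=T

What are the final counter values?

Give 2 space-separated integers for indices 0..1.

Ev 1: PC=1 idx=1 pred=T actual=T -> ctr[1]=3
Ev 2: PC=6 idx=0 pred=T actual=N -> ctr[0]=2
Ev 3: PC=5 idx=1 pred=T actual=T -> ctr[1]=3
Ev 4: PC=6 idx=0 pred=T actual=N -> ctr[0]=1
Ev 5: PC=6 idx=0 pred=N actual=N -> ctr[0]=0
Ev 6: PC=1 idx=1 pred=T actual=N -> ctr[1]=2
Ev 7: PC=6 idx=0 pred=N actual=T -> ctr[0]=1

Answer: 1 2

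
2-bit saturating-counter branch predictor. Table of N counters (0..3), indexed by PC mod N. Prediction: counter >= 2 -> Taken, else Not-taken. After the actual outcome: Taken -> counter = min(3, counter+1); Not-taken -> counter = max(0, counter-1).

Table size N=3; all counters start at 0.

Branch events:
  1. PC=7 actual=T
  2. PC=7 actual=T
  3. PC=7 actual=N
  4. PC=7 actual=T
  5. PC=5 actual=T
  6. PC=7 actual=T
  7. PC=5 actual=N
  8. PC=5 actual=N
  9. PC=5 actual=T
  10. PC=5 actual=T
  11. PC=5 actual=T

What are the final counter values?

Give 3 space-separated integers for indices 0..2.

Ev 1: PC=7 idx=1 pred=N actual=T -> ctr[1]=1
Ev 2: PC=7 idx=1 pred=N actual=T -> ctr[1]=2
Ev 3: PC=7 idx=1 pred=T actual=N -> ctr[1]=1
Ev 4: PC=7 idx=1 pred=N actual=T -> ctr[1]=2
Ev 5: PC=5 idx=2 pred=N actual=T -> ctr[2]=1
Ev 6: PC=7 idx=1 pred=T actual=T -> ctr[1]=3
Ev 7: PC=5 idx=2 pred=N actual=N -> ctr[2]=0
Ev 8: PC=5 idx=2 pred=N actual=N -> ctr[2]=0
Ev 9: PC=5 idx=2 pred=N actual=T -> ctr[2]=1
Ev 10: PC=5 idx=2 pred=N actual=T -> ctr[2]=2
Ev 11: PC=5 idx=2 pred=T actual=T -> ctr[2]=3

Answer: 0 3 3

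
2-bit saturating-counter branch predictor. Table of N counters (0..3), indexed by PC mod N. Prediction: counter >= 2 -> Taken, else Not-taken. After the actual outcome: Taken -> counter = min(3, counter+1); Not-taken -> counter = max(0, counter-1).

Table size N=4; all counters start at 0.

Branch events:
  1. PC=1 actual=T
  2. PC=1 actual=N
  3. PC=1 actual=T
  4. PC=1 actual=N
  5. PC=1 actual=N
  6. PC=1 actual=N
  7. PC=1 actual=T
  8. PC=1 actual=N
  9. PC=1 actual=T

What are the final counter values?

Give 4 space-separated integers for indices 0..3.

Ev 1: PC=1 idx=1 pred=N actual=T -> ctr[1]=1
Ev 2: PC=1 idx=1 pred=N actual=N -> ctr[1]=0
Ev 3: PC=1 idx=1 pred=N actual=T -> ctr[1]=1
Ev 4: PC=1 idx=1 pred=N actual=N -> ctr[1]=0
Ev 5: PC=1 idx=1 pred=N actual=N -> ctr[1]=0
Ev 6: PC=1 idx=1 pred=N actual=N -> ctr[1]=0
Ev 7: PC=1 idx=1 pred=N actual=T -> ctr[1]=1
Ev 8: PC=1 idx=1 pred=N actual=N -> ctr[1]=0
Ev 9: PC=1 idx=1 pred=N actual=T -> ctr[1]=1

Answer: 0 1 0 0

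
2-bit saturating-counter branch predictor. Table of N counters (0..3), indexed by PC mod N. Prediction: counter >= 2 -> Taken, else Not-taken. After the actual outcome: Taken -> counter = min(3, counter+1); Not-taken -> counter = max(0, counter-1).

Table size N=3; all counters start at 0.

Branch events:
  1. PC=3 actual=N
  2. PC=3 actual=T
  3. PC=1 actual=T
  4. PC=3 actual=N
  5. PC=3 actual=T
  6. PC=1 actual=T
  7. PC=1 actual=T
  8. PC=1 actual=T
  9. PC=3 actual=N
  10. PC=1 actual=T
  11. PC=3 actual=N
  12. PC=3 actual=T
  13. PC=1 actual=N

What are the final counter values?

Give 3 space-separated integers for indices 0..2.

Ev 1: PC=3 idx=0 pred=N actual=N -> ctr[0]=0
Ev 2: PC=3 idx=0 pred=N actual=T -> ctr[0]=1
Ev 3: PC=1 idx=1 pred=N actual=T -> ctr[1]=1
Ev 4: PC=3 idx=0 pred=N actual=N -> ctr[0]=0
Ev 5: PC=3 idx=0 pred=N actual=T -> ctr[0]=1
Ev 6: PC=1 idx=1 pred=N actual=T -> ctr[1]=2
Ev 7: PC=1 idx=1 pred=T actual=T -> ctr[1]=3
Ev 8: PC=1 idx=1 pred=T actual=T -> ctr[1]=3
Ev 9: PC=3 idx=0 pred=N actual=N -> ctr[0]=0
Ev 10: PC=1 idx=1 pred=T actual=T -> ctr[1]=3
Ev 11: PC=3 idx=0 pred=N actual=N -> ctr[0]=0
Ev 12: PC=3 idx=0 pred=N actual=T -> ctr[0]=1
Ev 13: PC=1 idx=1 pred=T actual=N -> ctr[1]=2

Answer: 1 2 0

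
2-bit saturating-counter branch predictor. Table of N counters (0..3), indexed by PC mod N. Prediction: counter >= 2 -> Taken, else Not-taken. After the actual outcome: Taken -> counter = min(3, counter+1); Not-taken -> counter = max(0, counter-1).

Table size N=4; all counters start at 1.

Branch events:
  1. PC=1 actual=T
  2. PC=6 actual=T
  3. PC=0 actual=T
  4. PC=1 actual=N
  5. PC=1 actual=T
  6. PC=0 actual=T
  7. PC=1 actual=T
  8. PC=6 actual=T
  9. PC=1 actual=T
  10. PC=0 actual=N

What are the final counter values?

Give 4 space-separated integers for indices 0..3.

Ev 1: PC=1 idx=1 pred=N actual=T -> ctr[1]=2
Ev 2: PC=6 idx=2 pred=N actual=T -> ctr[2]=2
Ev 3: PC=0 idx=0 pred=N actual=T -> ctr[0]=2
Ev 4: PC=1 idx=1 pred=T actual=N -> ctr[1]=1
Ev 5: PC=1 idx=1 pred=N actual=T -> ctr[1]=2
Ev 6: PC=0 idx=0 pred=T actual=T -> ctr[0]=3
Ev 7: PC=1 idx=1 pred=T actual=T -> ctr[1]=3
Ev 8: PC=6 idx=2 pred=T actual=T -> ctr[2]=3
Ev 9: PC=1 idx=1 pred=T actual=T -> ctr[1]=3
Ev 10: PC=0 idx=0 pred=T actual=N -> ctr[0]=2

Answer: 2 3 3 1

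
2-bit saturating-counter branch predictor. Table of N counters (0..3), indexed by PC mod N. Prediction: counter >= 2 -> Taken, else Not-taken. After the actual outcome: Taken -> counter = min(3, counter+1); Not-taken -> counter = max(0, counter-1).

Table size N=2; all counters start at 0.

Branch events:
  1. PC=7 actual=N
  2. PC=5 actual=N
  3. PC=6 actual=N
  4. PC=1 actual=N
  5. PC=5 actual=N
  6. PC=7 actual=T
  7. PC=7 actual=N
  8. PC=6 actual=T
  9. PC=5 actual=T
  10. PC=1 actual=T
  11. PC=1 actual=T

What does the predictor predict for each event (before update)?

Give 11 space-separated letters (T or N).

Ev 1: PC=7 idx=1 pred=N actual=N -> ctr[1]=0
Ev 2: PC=5 idx=1 pred=N actual=N -> ctr[1]=0
Ev 3: PC=6 idx=0 pred=N actual=N -> ctr[0]=0
Ev 4: PC=1 idx=1 pred=N actual=N -> ctr[1]=0
Ev 5: PC=5 idx=1 pred=N actual=N -> ctr[1]=0
Ev 6: PC=7 idx=1 pred=N actual=T -> ctr[1]=1
Ev 7: PC=7 idx=1 pred=N actual=N -> ctr[1]=0
Ev 8: PC=6 idx=0 pred=N actual=T -> ctr[0]=1
Ev 9: PC=5 idx=1 pred=N actual=T -> ctr[1]=1
Ev 10: PC=1 idx=1 pred=N actual=T -> ctr[1]=2
Ev 11: PC=1 idx=1 pred=T actual=T -> ctr[1]=3

Answer: N N N N N N N N N N T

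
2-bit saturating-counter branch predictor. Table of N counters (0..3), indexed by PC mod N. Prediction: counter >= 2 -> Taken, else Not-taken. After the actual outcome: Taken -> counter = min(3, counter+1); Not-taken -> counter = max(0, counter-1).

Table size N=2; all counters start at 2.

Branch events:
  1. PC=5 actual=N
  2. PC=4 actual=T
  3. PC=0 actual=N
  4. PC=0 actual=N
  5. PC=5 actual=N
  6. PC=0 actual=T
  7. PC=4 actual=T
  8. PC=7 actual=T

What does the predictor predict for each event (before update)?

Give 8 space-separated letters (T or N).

Ev 1: PC=5 idx=1 pred=T actual=N -> ctr[1]=1
Ev 2: PC=4 idx=0 pred=T actual=T -> ctr[0]=3
Ev 3: PC=0 idx=0 pred=T actual=N -> ctr[0]=2
Ev 4: PC=0 idx=0 pred=T actual=N -> ctr[0]=1
Ev 5: PC=5 idx=1 pred=N actual=N -> ctr[1]=0
Ev 6: PC=0 idx=0 pred=N actual=T -> ctr[0]=2
Ev 7: PC=4 idx=0 pred=T actual=T -> ctr[0]=3
Ev 8: PC=7 idx=1 pred=N actual=T -> ctr[1]=1

Answer: T T T T N N T N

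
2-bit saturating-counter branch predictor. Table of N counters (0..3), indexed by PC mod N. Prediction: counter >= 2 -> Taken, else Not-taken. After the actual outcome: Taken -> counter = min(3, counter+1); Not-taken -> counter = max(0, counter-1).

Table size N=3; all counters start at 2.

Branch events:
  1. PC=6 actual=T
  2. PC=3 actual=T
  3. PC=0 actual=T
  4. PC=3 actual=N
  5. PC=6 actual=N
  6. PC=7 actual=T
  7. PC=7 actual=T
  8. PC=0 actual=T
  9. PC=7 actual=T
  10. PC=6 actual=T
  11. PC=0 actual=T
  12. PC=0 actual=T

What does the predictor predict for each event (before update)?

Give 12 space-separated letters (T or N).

Answer: T T T T T T T N T T T T

Derivation:
Ev 1: PC=6 idx=0 pred=T actual=T -> ctr[0]=3
Ev 2: PC=3 idx=0 pred=T actual=T -> ctr[0]=3
Ev 3: PC=0 idx=0 pred=T actual=T -> ctr[0]=3
Ev 4: PC=3 idx=0 pred=T actual=N -> ctr[0]=2
Ev 5: PC=6 idx=0 pred=T actual=N -> ctr[0]=1
Ev 6: PC=7 idx=1 pred=T actual=T -> ctr[1]=3
Ev 7: PC=7 idx=1 pred=T actual=T -> ctr[1]=3
Ev 8: PC=0 idx=0 pred=N actual=T -> ctr[0]=2
Ev 9: PC=7 idx=1 pred=T actual=T -> ctr[1]=3
Ev 10: PC=6 idx=0 pred=T actual=T -> ctr[0]=3
Ev 11: PC=0 idx=0 pred=T actual=T -> ctr[0]=3
Ev 12: PC=0 idx=0 pred=T actual=T -> ctr[0]=3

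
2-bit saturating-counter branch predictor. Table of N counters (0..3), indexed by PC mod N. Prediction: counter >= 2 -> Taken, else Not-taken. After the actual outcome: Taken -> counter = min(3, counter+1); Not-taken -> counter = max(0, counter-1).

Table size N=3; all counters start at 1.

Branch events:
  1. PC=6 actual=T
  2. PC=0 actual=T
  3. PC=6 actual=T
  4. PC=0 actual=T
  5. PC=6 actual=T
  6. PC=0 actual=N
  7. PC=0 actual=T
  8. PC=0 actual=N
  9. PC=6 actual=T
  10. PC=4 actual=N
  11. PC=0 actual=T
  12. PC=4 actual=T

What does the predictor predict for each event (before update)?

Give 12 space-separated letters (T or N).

Ev 1: PC=6 idx=0 pred=N actual=T -> ctr[0]=2
Ev 2: PC=0 idx=0 pred=T actual=T -> ctr[0]=3
Ev 3: PC=6 idx=0 pred=T actual=T -> ctr[0]=3
Ev 4: PC=0 idx=0 pred=T actual=T -> ctr[0]=3
Ev 5: PC=6 idx=0 pred=T actual=T -> ctr[0]=3
Ev 6: PC=0 idx=0 pred=T actual=N -> ctr[0]=2
Ev 7: PC=0 idx=0 pred=T actual=T -> ctr[0]=3
Ev 8: PC=0 idx=0 pred=T actual=N -> ctr[0]=2
Ev 9: PC=6 idx=0 pred=T actual=T -> ctr[0]=3
Ev 10: PC=4 idx=1 pred=N actual=N -> ctr[1]=0
Ev 11: PC=0 idx=0 pred=T actual=T -> ctr[0]=3
Ev 12: PC=4 idx=1 pred=N actual=T -> ctr[1]=1

Answer: N T T T T T T T T N T N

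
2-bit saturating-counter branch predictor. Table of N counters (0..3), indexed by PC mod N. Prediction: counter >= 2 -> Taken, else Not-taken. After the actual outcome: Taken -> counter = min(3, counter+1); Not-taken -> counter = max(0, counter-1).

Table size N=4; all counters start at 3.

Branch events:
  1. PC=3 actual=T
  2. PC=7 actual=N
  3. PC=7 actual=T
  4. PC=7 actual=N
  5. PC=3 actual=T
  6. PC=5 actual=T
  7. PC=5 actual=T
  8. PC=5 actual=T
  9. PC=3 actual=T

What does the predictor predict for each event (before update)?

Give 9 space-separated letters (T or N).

Answer: T T T T T T T T T

Derivation:
Ev 1: PC=3 idx=3 pred=T actual=T -> ctr[3]=3
Ev 2: PC=7 idx=3 pred=T actual=N -> ctr[3]=2
Ev 3: PC=7 idx=3 pred=T actual=T -> ctr[3]=3
Ev 4: PC=7 idx=3 pred=T actual=N -> ctr[3]=2
Ev 5: PC=3 idx=3 pred=T actual=T -> ctr[3]=3
Ev 6: PC=5 idx=1 pred=T actual=T -> ctr[1]=3
Ev 7: PC=5 idx=1 pred=T actual=T -> ctr[1]=3
Ev 8: PC=5 idx=1 pred=T actual=T -> ctr[1]=3
Ev 9: PC=3 idx=3 pred=T actual=T -> ctr[3]=3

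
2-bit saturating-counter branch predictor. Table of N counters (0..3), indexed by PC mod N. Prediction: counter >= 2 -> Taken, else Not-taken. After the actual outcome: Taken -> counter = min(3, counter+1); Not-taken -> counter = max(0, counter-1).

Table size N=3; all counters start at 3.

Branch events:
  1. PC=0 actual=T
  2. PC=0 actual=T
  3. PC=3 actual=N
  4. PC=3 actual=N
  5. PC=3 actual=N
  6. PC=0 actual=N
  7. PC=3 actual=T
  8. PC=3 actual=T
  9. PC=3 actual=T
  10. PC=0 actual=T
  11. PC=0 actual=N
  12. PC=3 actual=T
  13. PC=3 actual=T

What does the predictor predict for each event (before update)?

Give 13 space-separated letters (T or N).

Ev 1: PC=0 idx=0 pred=T actual=T -> ctr[0]=3
Ev 2: PC=0 idx=0 pred=T actual=T -> ctr[0]=3
Ev 3: PC=3 idx=0 pred=T actual=N -> ctr[0]=2
Ev 4: PC=3 idx=0 pred=T actual=N -> ctr[0]=1
Ev 5: PC=3 idx=0 pred=N actual=N -> ctr[0]=0
Ev 6: PC=0 idx=0 pred=N actual=N -> ctr[0]=0
Ev 7: PC=3 idx=0 pred=N actual=T -> ctr[0]=1
Ev 8: PC=3 idx=0 pred=N actual=T -> ctr[0]=2
Ev 9: PC=3 idx=0 pred=T actual=T -> ctr[0]=3
Ev 10: PC=0 idx=0 pred=T actual=T -> ctr[0]=3
Ev 11: PC=0 idx=0 pred=T actual=N -> ctr[0]=2
Ev 12: PC=3 idx=0 pred=T actual=T -> ctr[0]=3
Ev 13: PC=3 idx=0 pred=T actual=T -> ctr[0]=3

Answer: T T T T N N N N T T T T T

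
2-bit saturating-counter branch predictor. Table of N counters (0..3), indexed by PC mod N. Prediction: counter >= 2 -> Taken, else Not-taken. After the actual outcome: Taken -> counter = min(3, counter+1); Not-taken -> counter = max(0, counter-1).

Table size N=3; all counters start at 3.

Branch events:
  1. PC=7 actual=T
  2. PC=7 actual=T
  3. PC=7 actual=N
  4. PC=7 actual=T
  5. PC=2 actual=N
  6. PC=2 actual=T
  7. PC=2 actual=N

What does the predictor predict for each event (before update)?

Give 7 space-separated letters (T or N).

Answer: T T T T T T T

Derivation:
Ev 1: PC=7 idx=1 pred=T actual=T -> ctr[1]=3
Ev 2: PC=7 idx=1 pred=T actual=T -> ctr[1]=3
Ev 3: PC=7 idx=1 pred=T actual=N -> ctr[1]=2
Ev 4: PC=7 idx=1 pred=T actual=T -> ctr[1]=3
Ev 5: PC=2 idx=2 pred=T actual=N -> ctr[2]=2
Ev 6: PC=2 idx=2 pred=T actual=T -> ctr[2]=3
Ev 7: PC=2 idx=2 pred=T actual=N -> ctr[2]=2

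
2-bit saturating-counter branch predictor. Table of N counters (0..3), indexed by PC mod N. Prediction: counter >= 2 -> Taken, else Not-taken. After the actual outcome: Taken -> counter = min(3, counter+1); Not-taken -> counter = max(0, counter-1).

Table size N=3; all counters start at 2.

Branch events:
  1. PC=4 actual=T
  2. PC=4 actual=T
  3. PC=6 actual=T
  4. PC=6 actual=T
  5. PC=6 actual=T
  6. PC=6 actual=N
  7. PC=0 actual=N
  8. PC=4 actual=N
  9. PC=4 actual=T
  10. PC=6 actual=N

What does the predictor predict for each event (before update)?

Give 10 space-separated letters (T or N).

Ev 1: PC=4 idx=1 pred=T actual=T -> ctr[1]=3
Ev 2: PC=4 idx=1 pred=T actual=T -> ctr[1]=3
Ev 3: PC=6 idx=0 pred=T actual=T -> ctr[0]=3
Ev 4: PC=6 idx=0 pred=T actual=T -> ctr[0]=3
Ev 5: PC=6 idx=0 pred=T actual=T -> ctr[0]=3
Ev 6: PC=6 idx=0 pred=T actual=N -> ctr[0]=2
Ev 7: PC=0 idx=0 pred=T actual=N -> ctr[0]=1
Ev 8: PC=4 idx=1 pred=T actual=N -> ctr[1]=2
Ev 9: PC=4 idx=1 pred=T actual=T -> ctr[1]=3
Ev 10: PC=6 idx=0 pred=N actual=N -> ctr[0]=0

Answer: T T T T T T T T T N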